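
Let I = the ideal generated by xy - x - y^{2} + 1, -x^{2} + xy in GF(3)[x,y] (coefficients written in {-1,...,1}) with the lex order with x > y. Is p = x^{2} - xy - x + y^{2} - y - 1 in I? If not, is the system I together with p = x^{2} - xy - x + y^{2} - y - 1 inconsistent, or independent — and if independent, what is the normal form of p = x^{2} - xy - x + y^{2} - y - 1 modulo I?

Adjoining x^{2} - xy - x + y^{2} - y - 1 makes the ideal the whole ring: the system is inconsistent.

First compute the reduced Gröbner basis of I by Buchberger's algorithm.
f_1 = xy - x - y^{2} + 1, LT = xy.
f_2 = -x^{2} + xy, LT = x^{2}.

S(f_1,f_2): lcm = x^{2}y. S = -x^{2} + x.
  leading term x^{2}: subtract (1)·f_2 from -x^{2} + x → -xy + x
  leading term xy: subtract (-1)·f_1 from -xy + x → -y^{2} + 1
  leading term y^{2}: no divisor's leading term divides it; move -y^{2} to the remainder.
  leading term 1: no divisor's leading term divides it; move 1 to the remainder.
  remainder -y^{2} + 1 ≠ 0; add h_3 = -y^{2} + 1 to the basis.

S(f_1,h_3): lcm = xy^{2}. S = -xy + x - y^{3} + y.
  leading term xy: subtract (-1)·f_1 from -xy + x - y^{3} + y → -y^{3} - y^{2} + y + 1
  leading term y^{3}: subtract (y)·h_3 from -y^{3} - y^{2} + y + 1 → -y^{2} + 1
  leading term y^{2}: subtract (1)·h_3 from -y^{2} + 1 → 0
  remainder 0.

S(f_2,h_3): leading monomials are coprime, so the S-polynomial reduces to 0 (Buchberger's first criterion).
Every S-polynomial of the final basis reduces to 0, so we have a Gröbner basis.
Inter-reduce: drop elements whose leading term is divisible by another's, tail-reduce, and make monic.
Reduced Gröbner basis: {x^{2} - x, xy - x, y^{2} - 1}.
Label its elements g_1 = x^{2} - x, g_2 = xy - x, g_3 = y^{2} - 1.

Reduce p = x^{2} - xy - x + y^{2} - y - 1 modulo G:
  leading term x^{2}: subtract (1)·g_1 from x^{2} - xy - x + y^{2} - y - 1 → -xy + y^{2} - y - 1
  leading term xy: subtract (-1)·g_2 from -xy + y^{2} - y - 1 → -x + y^{2} - y - 1
  leading term x: no divisor's leading term divides it; move -x to the remainder.
  leading term y^{2}: subtract (1)·g_3 from y^{2} - y - 1 → -y
  leading term y: no divisor's leading term divides it; move -y to the remainder.
  normal form = -x - y.
The normal form is nonzero, so p ∉ I. Since p minus its normal form lies in I, I + (p) = I + (r) where r = -x - y; decide whether this ideal is the whole ring.
Run Buchberger on G together with r (pairs among the g_i already reduce to 0 since G is a Gröbner basis):
g_1 = x^{2} - x, LT = x^{2}.
g_2 = xy - x, LT = xy.
g_3 = y^{2} - 1, LT = y^{2}.
r = -x - y, LT = x.

S(g_1,g_2): lcm = x^{2}y. S = x^{2} - xy.
  leading term x^{2}: subtract (1)·g_1 from x^{2} - xy → -xy + x
  leading term xy: subtract (-1)·g_2 from -xy + x → 0
  remainder 0.

S(g_1,g_3): leading monomials are coprime, so the S-polynomial reduces to 0 (Buchberger's first criterion).
S(g_1,r): lcm = x^{2}. S = -xy - x.
  leading term xy: subtract (-1)·g_2 from -xy - x → x
  leading term x: subtract (-1)·r from x → -y
  leading term y: no divisor's leading term divides it; move -y to the remainder.
  remainder -y ≠ 0; add m_5 = -y to the basis.

S(g_2,g_3): lcm = xy^{2}. S = -xy + x.
  leading term xy: subtract (-1)·g_2 from -xy + x → 0
  remainder 0.

S(g_2,r): lcm = xy. S = -x - y^{2}.
  leading term x: subtract (1)·r from -x - y^{2} → -y^{2} + y
  leading term y^{2}: subtract (-1)·g_3 from -y^{2} + y → y - 1
  leading term y: subtract (-1)·m_5 from y - 1 → -1
  leading term 1: no divisor's leading term divides it; move -1 to the remainder.
  remainder -1 ≠ 0; add m_6 = -1 to the basis.

S(g_3,r): leading monomials are coprime, so the S-polynomial reduces to 0 (Buchberger's first criterion).
S(g_1,m_5): leading monomials are coprime, so the S-polynomial reduces to 0 (Buchberger's first criterion).
S(g_2,m_5): lcm = xy. S = -x.
  leading term x: subtract (1)·r from -x → y
  leading term y: subtract (-1)·m_5 from y → 0
  remainder 0.

S(g_3,m_5): lcm = y^{2}. S = -1.
  leading term 1: subtract (1)·m_6 from -1 → 0
  remainder 0.

S(r,m_5): leading monomials are coprime, so the S-polynomial reduces to 0 (Buchberger's first criterion).
S(g_1,m_6): leading monomials are coprime, so the S-polynomial reduces to 0 (Buchberger's first criterion).
S(g_2,m_6): leading monomials are coprime, so the S-polynomial reduces to 0 (Buchberger's first criterion).
S(g_3,m_6): leading monomials are coprime, so the S-polynomial reduces to 0 (Buchberger's first criterion).
S(r,m_6): leading monomials are coprime, so the S-polynomial reduces to 0 (Buchberger's first criterion).
S(m_5,m_6): leading monomials are coprime, so the S-polynomial reduces to 0 (Buchberger's first criterion).
Every S-polynomial of the final basis reduces to 0, so we have a Gröbner basis.
Inter-reduce: drop elements whose leading term is divisible by another's, tail-reduce, and make monic.
Reduced Gröbner basis: {1}.
The reduced Gröbner basis of I + (p) is {1}: the ideal is the whole ring, so the enlarged system has no common solution — adjoining p is inconsistent.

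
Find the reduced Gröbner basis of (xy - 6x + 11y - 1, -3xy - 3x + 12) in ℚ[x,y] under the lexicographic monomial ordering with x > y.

G = {x - 11/7y - 3/7, y² + 14/11y - 25/11}

f_1 = xy - 6x + 11y - 1, LT = xy.
f_2 = -3xy - 3x + 12, LT = xy.

S(f_1,f_2): lcm = xy. S = -7x + 11y + 3.
  leading term x: no divisor's leading term divides it; move -7x to the remainder.
  leading term y: no divisor's leading term divides it; move 11y to the remainder.
  leading term 1: no divisor's leading term divides it; move 3 to the remainder.
  remainder -7x + 11y + 3 ≠ 0; add g_3 = -7x + 11y + 3 to the basis.

S(f_1,g_3): lcm = xy. S = -6x + 11/7y² + 80/7y - 1.
  leading term x: subtract (6/7)·g_3 from -6x + 11/7y² + 80/7y - 1 → 11/7y² + 2y - 25/7
  leading term y²: no divisor's leading term divides it; move 11/7y² to the remainder.
  leading term y: no divisor's leading term divides it; move 2y to the remainder.
  leading term 1: no divisor's leading term divides it; move -25/7 to the remainder.
  remainder 11/7y² + 2y - 25/7 ≠ 0; add g_4 = 11/7y² + 2y - 25/7 to the basis.

The other S-polynomials (S(f_2,g_3), S(f_1,g_4), S(f_2,g_4), S(g_3,g_4)) all reduce to 0 modulo the current basis, so we have a Gröbner basis.
Inter-reduce: drop elements whose leading term is divisible by another's, tail-reduce, and make monic.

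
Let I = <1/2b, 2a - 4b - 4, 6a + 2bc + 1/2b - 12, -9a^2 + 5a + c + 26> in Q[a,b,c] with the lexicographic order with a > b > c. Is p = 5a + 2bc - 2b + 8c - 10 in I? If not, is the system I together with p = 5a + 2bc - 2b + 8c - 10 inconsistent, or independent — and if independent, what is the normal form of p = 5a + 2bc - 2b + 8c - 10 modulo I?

First compute the reduced Gröbner basis of I by Buchberger's algorithm.
f_1 = 1/2b, LT = b.
f_2 = 2a - 4b - 4, LT = a.
f_3 = 6a + 2bc + 1/2b - 12, LT = a.
f_4 = -9a^2 + 5a + c + 26, LT = a^2.

S(f_2,f_4): lcm = a^2. S = -2ab - 13/9a + 1/9c + 26/9.
  leading term ab: subtract (-4a)·f_1 from -2ab - 13/9a + 1/9c + 26/9 → -13/9a + 1/9c + 26/9
  leading term a: subtract (-13/18)·f_2 from -13/9a + 1/9c + 26/9 → -26/9b + 1/9c
  leading term b: subtract (-52/9)·f_1 from -26/9b + 1/9c → 1/9c
  leading term c: no divisor's leading term divides it; move 1/9c to the remainder.
  remainder 1/9c ≠ 0; add h_5 = 1/9c to the basis.

The other S-polynomials (S(f_1,f_2), S(f_1,f_3), S(f_1,f_4), S(f_2,f_3), S(f_3,f_4), S(f_1,h_5), S(f_2,h_5), S(f_3,h_5), S(f_4,h_5)) all reduce to 0 modulo the current basis, so we have a Gröbner basis.
Inter-reduce: drop elements whose leading term is divisible by another's, tail-reduce, and make monic.
Reduced Gröbner basis: {a - 2, b, c}.
Label its elements g_1 = a - 2, g_2 = b, g_3 = c.

Reduce p = 5a + 2bc - 2b + 8c - 10 modulo G:
  leading term a: subtract (5)·g_1 from 5a + 2bc - 2b + 8c - 10 → 2bc - 2b + 8c
  leading term bc: subtract (2c)·g_2 from 2bc - 2b + 8c → -2b + 8c
  leading term b: subtract (-2)·g_2 from -2b + 8c → 8c
  leading term c: subtract (8)·g_3 from 8c → 0
  normal form = 0.
Since the normal form is 0, p ∈ I.

5a + 2bc - 2b + 8c - 10 lies in I (it reduces to 0).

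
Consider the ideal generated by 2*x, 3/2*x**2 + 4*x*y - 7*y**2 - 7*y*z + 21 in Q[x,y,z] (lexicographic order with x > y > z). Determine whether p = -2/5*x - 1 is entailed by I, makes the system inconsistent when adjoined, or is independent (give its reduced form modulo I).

First compute the reduced Gröbner basis of I by Buchberger's algorithm.
f_1 = 2*x, LT = x.
f_2 = 3/2*x**2 + 4*x*y - 7*y**2 - 7*y*z + 21, LT = x**2.

S(f_1,f_2): lcm = x**2. S = -8/3*x*y + 14/3*y**2 + 14/3*y*z - 14.
  leading term x*y: subtract (-4/3*y)·f_1 from -8/3*x*y + 14/3*y**2 + 14/3*y*z - 14 → 14/3*y**2 + 14/3*y*z - 14
  leading term y**2: no divisor's leading term divides it; move 14/3*y**2 to the remainder.
  leading term y*z: no divisor's leading term divides it; move 14/3*y*z to the remainder.
  leading term 1: no divisor's leading term divides it; move -14 to the remainder.
  remainder 14/3*y**2 + 14/3*y*z - 14 ≠ 0; add h_3 = 14/3*y**2 + 14/3*y*z - 14 to the basis.

The other S-polynomials (S(f_1,h_3), S(f_2,h_3)) all reduce to 0 modulo the current basis, so we have a Gröbner basis.
Inter-reduce: drop elements whose leading term is divisible by another's, tail-reduce, and make monic.
Reduced Gröbner basis: {x, y**2 + y*z - 3}.
Label its elements g_1 = x, g_2 = y**2 + y*z - 3.

Reduce p = -2/5*x - 1 modulo G:
  leading term x: subtract (-2/5)·g_1 from -2/5*x - 1 → -1
  leading term 1: no divisor's leading term divides it; move -1 to the remainder.
  normal form = -1.
The normal form is nonzero, so p ∉ I. Since p minus its normal form lies in I, I + (p) = I + (r) where r = -1; decide whether this ideal is the whole ring.
Here r = -1 is a nonzero constant, hence a unit: 1 ∈ I + (p), the Gröbner basis of I + (p) is {1}, and the enlarged system has no common solution — adjoining p is inconsistent.

Adjoining -2/5*x - 1 makes the ideal the whole ring: the system is inconsistent.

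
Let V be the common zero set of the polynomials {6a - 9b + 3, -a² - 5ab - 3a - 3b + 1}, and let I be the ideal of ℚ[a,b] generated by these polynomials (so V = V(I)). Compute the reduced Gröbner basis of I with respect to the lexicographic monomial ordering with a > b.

G = {a - 3/2b + ½, b² + 14/39b - 3/13}

This is the nonlinear analogue of row-reducing a linear system.

f_1 = 6a - 9b + 3, LT = a.
f_2 = -a² - 5ab - 3a - 3b + 1, LT = a².

S(f_1,f_2): lcm = a². S = -13/2ab - 5/2a - 3b + 1.
  leading term ab: subtract (-13/12b)·f_1 from -13/2ab - 5/2a - 3b + 1 → -5/2a - 39/4b² + ¼b + 1
  leading term a: subtract (-5/12)·f_1 from -5/2a - 39/4b² + ¼b + 1 → -39/4b² - 7/2b + 9/4
  leading term b²: no divisor's leading term divides it; move -39/4b² to the remainder.
  leading term b: no divisor's leading term divides it; move -7/2b to the remainder.
  leading term 1: no divisor's leading term divides it; move 9/4 to the remainder.
  remainder -39/4b² - 7/2b + 9/4 ≠ 0; add g_3 = -39/4b² - 7/2b + 9/4 to the basis.

S(f_1,g_3): leading monomials are coprime, so the S-polynomial reduces to 0 (Buchberger's first criterion).
S(f_2,g_3): leading monomials are coprime, so the S-polynomial reduces to 0 (Buchberger's first criterion).
Every S-polynomial of the final basis reduces to 0, so we have a Gröbner basis.
Inter-reduce: drop elements whose leading term is divisible by another's, tail-reduce, and make monic.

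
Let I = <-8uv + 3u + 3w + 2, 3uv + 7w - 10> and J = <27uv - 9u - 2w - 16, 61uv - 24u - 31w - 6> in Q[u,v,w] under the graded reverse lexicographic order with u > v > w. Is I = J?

Equality of ideals is decidable: compute both reduced Gröbner bases (unique for the ordering) and check whether they agree.
Buchberger on the first generating set:
f_1 = -8uv + 3u + 3w + 2, LT = uv.
f_2 = 3uv + 7w - 10, LT = uv.

S(f_1,f_2): lcm = uv. S = -3/8u - 65/24w + 37/12.
  leading term u: no divisor's leading term divides it; move -3/8u to the remainder.
  leading term w: no divisor's leading term divides it; move -65/24w to the remainder.
  leading term 1: no divisor's leading term divides it; move 37/12 to the remainder.
  remainder -3/8u - 65/24w + 37/12 ≠ 0; add g_3 = -3/8u - 65/24w + 37/12 to the basis.

S(f_1,g_3): lcm = uv. S = -65/9vw - 3/8u + 74/9v - 3/8w - 1/4.
  leading term vw: no divisor's leading term divides it; move -65/9vw to the remainder.
  leading term u: subtract (1)·g_3 from -3/8u + 74/9v - 3/8w - 1/4 → 74/9v + 7/3w - 10/3
  leading term v: no divisor's leading term divides it; move 74/9v to the remainder.
  leading term w: no divisor's leading term divides it; move 7/3w to the remainder.
  leading term 1: no divisor's leading term divides it; move -10/3 to the remainder.
  remainder -65/9vw + 74/9v + 7/3w - 10/3 ≠ 0; add g_4 = -65/9vw + 74/9v + 7/3w - 10/3 to the basis.

The other S-polynomials (S(f_2,g_3), S(f_1,g_4), S(f_2,g_4), S(g_3,g_4)) all reduce to 0 modulo the current basis, so we have a Gröbner basis.
Inter-reduce: drop elements whose leading term is divisible by another's, tail-reduce, and make monic.
Reduced Gröbner basis: {vw - 74/65v - 21/65w + 6/13, u + 65/9w - 74/9}.

Buchberger on the second generating set:
h_1 = 27uv - 9u - 2w - 16, LT = uv.
h_2 = 61uv - 24u - 31w - 6, LT = uv.

S(h_1,h_2): lcm = uv. S = 11/183u + 715/1647w - 814/1647.
  leading term u: no divisor's leading term divides it; move 11/183u to the remainder.
  leading term w: no divisor's leading term divides it; move 715/1647w to the remainder.
  leading term 1: no divisor's leading term divides it; move -814/1647 to the remainder.
  remainder 11/183u + 715/1647w - 814/1647 ≠ 0; add k_3 = 11/183u + 715/1647w - 814/1647 to the basis.

S(h_1,k_3): lcm = uv. S = -65/9vw - 1/3u + 74/9v - 2/27w - 16/27.
  leading term vw: no divisor's leading term divides it; move -65/9vw to the remainder.
  leading term u: subtract (-61/11)·k_3 from -1/3u + 74/9v - 2/27w - 16/27 → 74/9v + 7/3w - 10/3
  leading term v: no divisor's leading term divides it; move 74/9v to the remainder.
  leading term w: no divisor's leading term divides it; move 7/3w to the remainder.
  leading term 1: no divisor's leading term divides it; move -10/3 to the remainder.
  remainder -65/9vw + 74/9v + 7/3w - 10/3 ≠ 0; add k_4 = -65/9vw + 74/9v + 7/3w - 10/3 to the basis.

The other S-polynomials (S(h_2,k_3), S(h_1,k_4), S(h_2,k_4), S(k_3,k_4)) all reduce to 0 modulo the current basis, so we have a Gröbner basis.
Inter-reduce: drop elements whose leading term is divisible by another's, tail-reduce, and make monic.
Reduced Gröbner basis: {vw - 74/65v - 21/65w + 6/13, u + 65/9w - 74/9}.

The two bases agree; hence the ideals are identical.
The same test decides containment: I ⊆ J iff every generator of I reduces to 0 modulo a Gröbner basis of J.

Yes, the ideals are equal.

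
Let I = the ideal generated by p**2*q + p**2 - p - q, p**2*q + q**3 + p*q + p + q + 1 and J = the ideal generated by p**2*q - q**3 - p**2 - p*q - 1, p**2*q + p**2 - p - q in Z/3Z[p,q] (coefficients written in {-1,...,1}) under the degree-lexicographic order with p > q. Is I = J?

Yes, the ideals are equal.

Equality of ideals is decidable: compute both reduced Gröbner bases (unique for the ordering) and check whether they agree.
Buchberger on the first generating set:
f_1 = p**2*q + p**2 - p - q, LT = p**2*q.
f_2 = p**2*q + q**3 + p*q + p + q + 1, LT = p**2*q.

S(f_1,f_2): lcm = p**2*q. S = -q**3 + p**2 - p*q + p + q - 1.
  leading term q**3: no divisor's leading term divides it; move -q**3 to the remainder.
  leading term p**2: no divisor's leading term divides it; move p**2 to the remainder.
  leading term p*q: no divisor's leading term divides it; move -p*q to the remainder.
  leading term p: no divisor's leading term divides it; move p to the remainder.
  leading term q: no divisor's leading term divides it; move q to the remainder.
  leading term 1: no divisor's leading term divides it; move -1 to the remainder.
  remainder -q**3 + p**2 - p*q + p + q - 1 ≠ 0; add g_3 = -q**3 + p**2 - p*q + p + q - 1 to the basis.

S(f_1,g_3): lcm = p**2*q**3. S = p**4 - p**3*q + p**2*q**2 + p**3 + p**2*q - p*q**2 - q**3 - p**2.
  leading term p**4: no divisor's leading term divides it; move p**4 to the remainder.
  leading term p**3*q: subtract (-p)·f_1 from -p**3*q + p**2*q**2 + p**3 + p**2*q - p*q**2 - q**3 - p**2 → p**2*q**2 - p**3 + p**2*q - p*q**2 - q**3 + p**2 - p*q
  leading term p**2*q**2: subtract (q)·f_1 from p**2*q**2 - p**3 + p**2*q - p*q**2 - q**3 + p**2 - p*q → -p**3 - p*q**2 - q**3 + p**2 + q**2
  leading term p**3: no divisor's leading term divides it; move -p**3 to the remainder.
  leading term p*q**2: no divisor's leading term divides it; move -p*q**2 to the remainder.
  leading term q**3: subtract (1)·g_3 from -q**3 + p**2 + q**2 → p*q + q**2 - p - q + 1
  leading term p*q: no divisor's leading term divides it; move p*q to the remainder.
  leading term q**2: no divisor's leading term divides it; move q**2 to the remainder.
  leading term p: no divisor's leading term divides it; move -p to the remainder.
  leading term q: no divisor's leading term divides it; move -q to the remainder.
  leading term 1: no divisor's leading term divides it; move 1 to the remainder.
  remainder p**4 - p**3 - p*q**2 + p*q + q**2 - p - q + 1 ≠ 0; add g_4 = p**4 - p**3 - p*q**2 + p*q + q**2 - p - q + 1 to the basis.

The other S-polynomials (S(f_2,g_3), S(f_1,g_4), S(f_2,g_4), S(g_3,g_4)) all reduce to 0 modulo the current basis, so we have a Gröbner basis.
Inter-reduce: drop elements whose leading term is divisible by another's, tail-reduce, and make monic.
Reduced Gröbner basis: {p**4 - p**3 - p*q**2 + p*q + q**2 - p - q + 1, p**2*q + p**2 - p - q, q**3 - p**2 + p*q - p - q + 1}.

Buchberger on the second generating set:
h_1 = p**2*q - q**3 - p**2 - p*q - 1, LT = p**2*q.
h_2 = p**2*q + p**2 - p - q, LT = p**2*q.

S(h_1,h_2): lcm = p**2*q. S = -q**3 + p**2 - p*q + p + q - 1.
  leading term q**3: no divisor's leading term divides it; move -q**3 to the remainder.
  leading term p**2: no divisor's leading term divides it; move p**2 to the remainder.
  leading term p*q: no divisor's leading term divides it; move -p*q to the remainder.
  leading term p: no divisor's leading term divides it; move p to the remainder.
  leading term q: no divisor's leading term divides it; move q to the remainder.
  leading term 1: no divisor's leading term divides it; move -1 to the remainder.
  remainder -q**3 + p**2 - p*q + p + q - 1 ≠ 0; add k_3 = -q**3 + p**2 - p*q + p + q - 1 to the basis.

S(h_1,k_3): lcm = p**2*q**3. S = -q**5 + p**4 - p**3*q - p**2*q**2 - p*q**3 + p**3 + p**2*q - p**2 - q**2.
  leading term q**5: subtract (q**2)·k_3 from -q**5 + p**4 - p**3*q - p**2*q**2 - p*q**3 + p**3 + p**2*q - p**2 - q**2 → p**4 - p**3*q + p**2*q**2 + p**3 + p**2*q - p*q**2 - q**3 - p**2
  leading term p**4: no divisor's leading term divides it; move p**4 to the remainder.
  leading term p**3*q: subtract (-p)·h_1 from -p**3*q + p**2*q**2 + p**3 + p**2*q - p*q**2 - q**3 - p**2 → p**2*q**2 - p*q**3 - p*q**2 - q**3 - p**2 - p
  leading term p**2*q**2: subtract (q)·h_1 from p**2*q**2 - p*q**3 - p*q**2 - q**3 - p**2 - p → -p*q**3 + q**4 + p**2*q - q**3 - p**2 - p + q
  leading term p*q**3: subtract (p)·k_3 from -p*q**3 + q**4 + p**2*q - q**3 - p**2 - p + q → q**4 - p**3 - p**2*q - q**3 + p**2 - p*q + q
  leading term q**4: subtract (-q)·k_3 from q**4 - p**3 - p**2*q - q**3 + p**2 - p*q + q → -p**3 - p*q**2 - q**3 + p**2 + q**2
  leading term p**3: no divisor's leading term divides it; move -p**3 to the remainder.
  leading term p*q**2: no divisor's leading term divides it; move -p*q**2 to the remainder.
  leading term q**3: subtract (1)·k_3 from -q**3 + p**2 + q**2 → p*q + q**2 - p - q + 1
  leading term p*q: no divisor's leading term divides it; move p*q to the remainder.
  leading term q**2: no divisor's leading term divides it; move q**2 to the remainder.
  leading term p: no divisor's leading term divides it; move -p to the remainder.
  leading term q: no divisor's leading term divides it; move -q to the remainder.
  leading term 1: no divisor's leading term divides it; move 1 to the remainder.
  remainder p**4 - p**3 - p*q**2 + p*q + q**2 - p - q + 1 ≠ 0; add k_4 = p**4 - p**3 - p*q**2 + p*q + q**2 - p - q + 1 to the basis.

The other S-polynomials (S(h_2,k_3), S(h_1,k_4), S(h_2,k_4), S(k_3,k_4)) all reduce to 0 modulo the current basis, so we have a Gröbner basis.
Inter-reduce: drop elements whose leading term is divisible by another's, tail-reduce, and make monic.
Reduced Gröbner basis: {p**4 - p**3 - p*q**2 + p*q + q**2 - p - q + 1, p**2*q + p**2 - p - q, q**3 - p**2 + p*q - p - q + 1}.

Same reduced basis, so the two generating sets span the same ideal.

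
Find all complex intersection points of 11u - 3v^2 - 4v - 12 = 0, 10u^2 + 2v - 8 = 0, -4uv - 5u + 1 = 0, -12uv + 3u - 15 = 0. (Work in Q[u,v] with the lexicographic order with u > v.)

{(1, -1)}

Compute a lex Gröbner basis by Buchberger's algorithm.
f_1 = 11u - 3v^2 - 4v - 12, LT = u.
f_2 = 10u^2 + 2v - 8, LT = u^2.
f_3 = -4uv - 5u + 1, LT = uv.
f_4 = -12uv + 3u - 15, LT = uv.

S(f_1,f_2): lcm = u^2. S = -3/11uv^2 - 4/11uv - 12/11u - 1/5v + 4/5.
  reduce S modulo (f_1, f_2, f_3, f_4):
  remainder -9/121v^4 - 24/121v^3 - 8/11v^2 - 601/605v - 236/605 ≠ 0; add h_5 = -9/121v^4 - 24/121v^3 - 8/11v^2 - 601/605v - 236/605 to the basis.

S(f_1,f_3): lcm = uv. S = -5/4u - 3/11v^3 - 4/11v^2 - 12/11v + 1/4.
  reduce S modulo (f_1, f_2, f_3, f_4, h_5):
  remainder -3/11v^3 - 31/44v^2 - 17/11v - 49/44 ≠ 0; add h_6 = -3/11v^3 - 31/44v^2 - 17/11v - 49/44 to the basis.

S(f_1,f_4): lcm = uv. S = 1/4u - 3/11v^3 - 4/11v^2 - 12/11v - 5/4.
  reduce S modulo (f_1, f_2, f_3, f_4, h_5, h_6):
  remainder 9/22v^2 + 6/11v + 3/22 ≠ 0; add h_7 = 9/22v^2 + 6/11v + 3/22 to the basis.

S(f_2,f_3): lcm = u^2v. S = -5/4u^2 + 1/4u + 1/5v^2 - 4/5v.
  reduce S modulo (f_1, f_2, f_3, f_4, h_5, h_6, h_7):
  remainder -49/60v - 49/60 ≠ 0; add h_8 = -49/60v - 49/60 to the basis.

The other S-polynomials (S(f_2,f_4), S(f_3,f_4), S(f_1,h_5), S(f_2,h_5), S(f_3,h_5), S(f_4,h_5), S(f_1,h_6), S(f_2,h_6), S(f_3,h_6), S(f_4,h_6), S(h_5,h_6), S(f_1,h_7), S(f_2,h_7), S(f_3,h_7), S(f_4,h_7), S(h_5,h_7), S(h_6,h_7), S(f_1,h_8), S(f_2,h_8), S(f_3,h_8), S(f_4,h_8), S(h_5,h_8), S(h_6,h_8), S(h_7,h_8)) all reduce to 0 modulo the current basis, so we have a Gröbner basis.
Inter-reduce: drop elements whose leading term is divisible by another's, tail-reduce, and make monic.
Reduced Gröbner basis: {u - 1, v + 1}.

A lex Gröbner basis eliminates variables successively. Here v + 1 depends only on v, with roots {-1}; lifting each root through the earlier basis elements recovers the full solutions.
  v = -1: the earlier basis element becomes u - 1 = 0, giving u = 1 — point (1, -1).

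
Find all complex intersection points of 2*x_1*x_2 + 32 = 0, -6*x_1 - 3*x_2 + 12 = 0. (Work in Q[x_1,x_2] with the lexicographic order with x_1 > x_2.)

Compute a lex Gröbner basis by Buchberger's algorithm.
f_1 = 2*x_1*x_2 + 32, LT = x_1*x_2.
f_2 = -6*x_1 - 3*x_2 + 12, LT = x_1.

S(f_1,f_2): lcm = x_1*x_2. S = -1/2*x_2**2 + 2*x_2 + 16.
  reduce S modulo (f_1, f_2):
  remainder -1/2*x_2**2 + 2*x_2 + 16 ≠ 0; add h_3 = -1/2*x_2**2 + 2*x_2 + 16 to the basis.

The other S-polynomials (S(f_1,h_3), S(f_2,h_3)) all reduce to 0 modulo the current basis, so we have a Gröbner basis.
Inter-reduce: drop elements whose leading term is divisible by another's, tail-reduce, and make monic.
Reduced Gröbner basis: {x_1 + 1/2*x_2 - 2, x_2**2 - 4*x_2 - 32}.

Elimination: the polynomial x_2**2 - 4*x_2 - 32 lies in the elimination ideal for x_2, so x_2 ∈ {-4, 8}. For each such x_2, the remaining basis elements (now univariate) give the rest of the solution.
  x_2 = -4: the earlier basis element becomes x_1 - 4 = 0, giving x_1 = 4 — point (4, -4).
  x_2 = 8: the earlier basis element becomes x_1 + 2 = 0, giving x_1 = -2 — point (-2, 8).

{(4, -4), (-2, 8)}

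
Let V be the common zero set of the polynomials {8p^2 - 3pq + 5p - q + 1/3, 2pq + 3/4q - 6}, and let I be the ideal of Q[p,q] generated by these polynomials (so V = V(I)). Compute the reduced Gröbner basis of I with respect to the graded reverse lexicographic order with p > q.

The reduced Gröbner basis is the canonical form of the ideal for this ordering.

f_1 = 8p^2 - 3pq + 5p - q + 1/3, LT = p^2.
f_2 = 2pq + 3/4q - 6, LT = pq.

S(f_1,f_2): lcm = p^2q. S = -3/8pq^2 + 1/4pq - 1/8q^2 + 3p + 1/24q.
  reduce S modulo (f_1, f_2):
  remainder 1/64q^2 + 3p - 113/96q + 3/4 ≠ 0; add g_3 = 1/64q^2 + 3p - 113/96q + 3/4 to the basis.

The other S-polynomials (S(f_1,g_3), S(f_2,g_3)) all reduce to 0 modulo the current basis, so we have a Gröbner basis.

G = {p^2 + 5/8p + 1/64q - 13/12, pq + 3/8q - 3, q^2 + 192p - 226/3q + 48}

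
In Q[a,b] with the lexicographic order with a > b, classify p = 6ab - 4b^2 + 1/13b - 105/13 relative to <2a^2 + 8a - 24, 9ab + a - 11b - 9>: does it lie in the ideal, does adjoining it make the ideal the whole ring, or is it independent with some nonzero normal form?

6ab - 4b^2 + 1/13b - 105/13 lies in I (it reduces to 0).

First compute the reduced Gröbner basis of I by Buchberger's algorithm.
f_1 = 2a^2 + 8a - 24, LT = a^2.
f_2 = 9ab + a - 11b - 9, LT = ab.

S(f_1,f_2): lcm = a^2b. S = -1/9a^2 + 47/9ab + a - 12b.
  leading term a^2: subtract (-1/18)·f_1 from -1/9a^2 + 47/9ab + a - 12b → 47/9ab + 13/9a - 12b - 4/3
  leading term ab: subtract (47/81)·f_2 from 47/9ab + 13/9a - 12b - 4/3 → 70/81a - 455/81b + 35/9
  leading term a: no divisor's leading term divides it; move 70/81a to the remainder.
  leading term b: no divisor's leading term divides it; move -455/81b to the remainder.
  leading term 1: no divisor's leading term divides it; move 35/9 to the remainder.
  remainder 70/81a - 455/81b + 35/9 ≠ 0; add h_3 = 70/81a - 455/81b + 35/9 to the basis.

S(f_2,h_3): lcm = ab. S = 1/9a + 13/2b^2 - 103/18b - 1.
  leading term a: subtract (9/70)·h_3 from 1/9a + 13/2b^2 - 103/18b - 1 → 13/2b^2 - 5b - 3/2
  leading term b^2: no divisor's leading term divides it; move 13/2b^2 to the remainder.
  leading term b: no divisor's leading term divides it; move -5b to the remainder.
  leading term 1: no divisor's leading term divides it; move -3/2 to the remainder.
  remainder 13/2b^2 - 5b - 3/2 ≠ 0; add h_4 = 13/2b^2 - 5b - 3/2 to the basis.

The other S-polynomials (S(f_1,h_3), S(f_1,h_4), S(f_2,h_4), S(h_3,h_4)) all reduce to 0 modulo the current basis, so we have a Gröbner basis.
Inter-reduce: drop elements whose leading term is divisible by another's, tail-reduce, and make monic.
Reduced Gröbner basis: {a - 13/2b + 9/2, b^2 - 10/13b - 3/13}.
Label its elements g_1 = a - 13/2b + 9/2, g_2 = b^2 - 10/13b - 3/13.

Reduce p = 6ab - 4b^2 + 1/13b - 105/13 modulo G:
  leading term ab: subtract (6b)·g_1 from 6ab - 4b^2 + 1/13b - 105/13 → 35b^2 - 350/13b - 105/13
  leading term b^2: subtract (35)·g_2 from 35b^2 - 350/13b - 105/13 → 0
  normal form = 0.
Since the normal form is 0, p ∈ I.

The remainder on division by a Gröbner basis is unique — it is the normal form.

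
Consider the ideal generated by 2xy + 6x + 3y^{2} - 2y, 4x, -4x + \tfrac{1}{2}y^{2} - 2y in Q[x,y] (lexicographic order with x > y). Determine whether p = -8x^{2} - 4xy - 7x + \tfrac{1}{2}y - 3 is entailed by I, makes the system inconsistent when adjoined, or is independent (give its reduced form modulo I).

First compute the reduced Gröbner basis of I by Buchberger's algorithm.
f_1 = 2xy + 6x + 3y^{2} - 2y, LT = xy.
f_2 = 4x, LT = x.
f_3 = -4x + \tfrac{1}{2}y^{2} - 2y, LT = x.

S(f_1,f_2): lcm = xy. S = 3x + \tfrac{3}{2}y^{2} - y.
  leading term x: subtract (\tfrac{3}{4})·f_2 from 3x + \tfrac{3}{2}y^{2} - y → \tfrac{3}{2}y^{2} - y
  leading term y^{2}: no divisor's leading term divides it; move \tfrac{3}{2}y^{2} to the remainder.
  leading term y: no divisor's leading term divides it; move -y to the remainder.
  remainder \tfrac{3}{2}y^{2} - y ≠ 0; add h_4 = \tfrac{3}{2}y^{2} - y to the basis.

S(f_1,f_3): lcm = xy. S = 3x + \tfrac{1}{8}y^{3} + y^{2} - y.
  leading term x: subtract (\tfrac{3}{4})·f_2 from 3x + \tfrac{1}{8}y^{3} + y^{2} - y → \tfrac{1}{8}y^{3} + y^{2} - y
  leading term y^{3}: subtract (\tfrac{1}{12}y)·h_4 from \tfrac{1}{8}y^{3} + y^{2} - y → \tfrac{13}{12}y^{2} - y
  leading term y^{2}: subtract (\tfrac{13}{18})·h_4 from \tfrac{13}{12}y^{2} - y → -\tfrac{5}{18}y
  leading term y: no divisor's leading term divides it; move -\tfrac{5}{18}y to the remainder.
  remainder -\tfrac{5}{18}y ≠ 0; add h_5 = -\tfrac{5}{18}y to the basis.

S(f_2,f_3): lcm = x. S = \tfrac{1}{8}y^{2} - \tfrac{1}{2}y.
  leading term y^{2}: subtract (\tfrac{1}{12})·h_4 from \tfrac{1}{8}y^{2} - \tfrac{1}{2}y → -\tfrac{5}{12}y
  leading term y: subtract (\tfrac{3}{2})·h_5 from -\tfrac{5}{12}y → 0
  remainder 0.

S(f_1,h_4): lcm = xy^{2}. S = \tfrac{11}{3}xy + \tfrac{3}{2}y^{3} - y^{2}.
  leading term xy: subtract (\tfrac{11}{6})·f_1 from \tfrac{11}{3}xy + \tfrac{3}{2}y^{3} - y^{2} → -11x + \tfrac{3}{2}y^{3} - \tfrac{13}{2}y^{2} + \tfrac{11}{3}y
  leading term x: subtract (-\tfrac{11}{4})·f_2 from -11x + \tfrac{3}{2}y^{3} - \tfrac{13}{2}y^{2} + \tfrac{11}{3}y → \tfrac{3}{2}y^{3} - \tfrac{13}{2}y^{2} + \tfrac{11}{3}y
  leading term y^{3}: subtract (y)·h_4 from \tfrac{3}{2}y^{3} - \tfrac{13}{2}y^{2} + \tfrac{11}{3}y → -\tfrac{11}{2}y^{2} + \tfrac{11}{3}y
  leading term y^{2}: subtract (-\tfrac{11}{3})·h_4 from -\tfrac{11}{2}y^{2} + \tfrac{11}{3}y → 0
  remainder 0.

S(f_2,h_4): leading monomials are coprime, so the S-polynomial reduces to 0 (Buchberger's first criterion).
S(f_3,h_4): leading monomials are coprime, so the S-polynomial reduces to 0 (Buchberger's first criterion).
S(f_1,h_5): lcm = xy. S = 3x + \tfrac{3}{2}y^{2} - y.
  leading term x: subtract (\tfrac{3}{4})·f_2 from 3x + \tfrac{3}{2}y^{2} - y → \tfrac{3}{2}y^{2} - y
  leading term y^{2}: subtract (1)·h_4 from \tfrac{3}{2}y^{2} - y → 0
  remainder 0.

S(f_2,h_5): leading monomials are coprime, so the S-polynomial reduces to 0 (Buchberger's first criterion).
S(f_3,h_5): leading monomials are coprime, so the S-polynomial reduces to 0 (Buchberger's first criterion).
S(h_4,h_5): lcm = y^{2}. S = -\tfrac{2}{3}y.
  leading term y: subtract (\tfrac{12}{5})·h_5 from -\tfrac{2}{3}y → 0
  remainder 0.

Every S-polynomial of the final basis reduces to 0, so we have a Gröbner basis.
Inter-reduce: drop elements whose leading term is divisible by another's, tail-reduce, and make monic.
Reduced Gröbner basis: {x, y}.
Label its elements g_1 = x, g_2 = y.

Reduce p = -8x^{2} - 4xy - 7x + \tfrac{1}{2}y - 3 modulo G:
  leading term x^{2}: subtract (-8x)·g_1 from -8x^{2} - 4xy - 7x + \tfrac{1}{2}y - 3 → -4xy - 7x + \tfrac{1}{2}y - 3
  leading term xy: subtract (-4y)·g_1 from -4xy - 7x + \tfrac{1}{2}y - 3 → -7x + \tfrac{1}{2}y - 3
  leading term x: subtract (-7)·g_1 from -7x + \tfrac{1}{2}y - 3 → \tfrac{1}{2}y - 3
  leading term y: subtract (\tfrac{1}{2})·g_2 from \tfrac{1}{2}y - 3 → -3
  leading term 1: no divisor's leading term divides it; move -3 to the remainder.
  normal form = -3.
The normal form is nonzero, so p ∉ I. Since p minus its normal form lies in I, I + (p) = I + (r) where r = -3; decide whether this ideal is the whole ring.
Here r = -3 is a nonzero constant, hence a unit: 1 ∈ I + (p), the Gröbner basis of I + (p) is {1}, and the enlarged system has no common solution — adjoining p is inconsistent.

Adjoining -8x^{2} - 4xy - 7x + \tfrac{1}{2}y - 3 makes the ideal the whole ring: the system is inconsistent.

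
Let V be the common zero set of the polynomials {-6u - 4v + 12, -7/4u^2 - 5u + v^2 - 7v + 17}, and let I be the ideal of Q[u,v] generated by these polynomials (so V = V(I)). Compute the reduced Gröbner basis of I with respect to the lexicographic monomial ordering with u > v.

G = {u + 2/3v - 2, v^2 + 9/2v}

Buchberger's algorithm terminates because the ascending chain of leading-term ideals stabilizes.

f_1 = -6u - 4v + 12, LT = u.
f_2 = -7/4u^2 - 5u + v^2 - 7v + 17, LT = u^2.

S(f_1,f_2): lcm = u^2. S = 2/3uv - 34/7u + 4/7v^2 - 4v + 68/7.
  reduce S modulo (f_1, f_2):
  remainder 8/63v^2 + 4/7v ≠ 0; add g_3 = 8/63v^2 + 4/7v to the basis.

The other S-polynomials (S(f_1,g_3), S(f_2,g_3)) all reduce to 0 modulo the current basis, so we have a Gröbner basis.
Inter-reduce: drop elements whose leading term is divisible by another's, tail-reduce, and make monic.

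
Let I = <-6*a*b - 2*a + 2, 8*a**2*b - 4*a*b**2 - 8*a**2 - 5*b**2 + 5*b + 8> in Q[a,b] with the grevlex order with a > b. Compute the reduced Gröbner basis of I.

G = {b**3 - 2/5*b**2 + 32/45*a - 29/15*b - 32/45, a**2 + 15/32*b**2 - 5/24*a - 11/32*b - 19/24, a*b + 1/3*a - 1/3}

The reduced Gröbner basis is the canonical form of the ideal for this ordering.

f_1 = -6*a*b - 2*a + 2, LT = a*b.
f_2 = 8*a**2*b - 4*a*b**2 - 8*a**2 - 5*b**2 + 5*b + 8, LT = a**2*b.

S(f_1,f_2): lcm = a**2*b. S = 1/2*a*b**2 + 4/3*a**2 + 5/8*b**2 - 1/3*a - 5/8*b - 1.
  reduce S modulo (f_1, f_2):
  remainder 4/3*a**2 + 5/8*b**2 - 5/18*a - 11/24*b - 19/18 ≠ 0; add g_3 = 4/3*a**2 + 5/8*b**2 - 5/18*a - 11/24*b - 19/18 to the basis.

S(f_1,g_3): lcm = a**2*b. S = -15/32*b**3 + 1/3*a**2 + 5/24*a*b + 11/32*b**2 - 1/3*a + 19/24*b.
  reduce S modulo (f_1, f_2, g_3):
  remainder -15/32*b**3 + 3/16*b**2 - 1/3*a + 29/32*b + 1/3 ≠ 0; add g_4 = -15/32*b**3 + 3/16*b**2 - 1/3*a + 29/32*b + 1/3 to the basis.

The other S-polynomials (S(f_2,g_3), S(f_1,g_4), S(f_2,g_4), S(g_3,g_4)) all reduce to 0 modulo the current basis, so we have a Gröbner basis.
Inter-reduce: drop elements whose leading term is divisible by another's, tail-reduce, and make monic.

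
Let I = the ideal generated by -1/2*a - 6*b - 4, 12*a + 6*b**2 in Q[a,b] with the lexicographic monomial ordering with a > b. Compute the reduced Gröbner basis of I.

G = {a + 12*b + 8, b**2 - 24*b - 16}

f_1 = -1/2*a - 6*b - 4, LT = a.
f_2 = 12*a + 6*b**2, LT = a.

S(f_1,f_2): lcm = a. S = -1/2*b**2 + 12*b + 8.
  leading term b**2: no divisor's leading term divides it; move -1/2*b**2 to the remainder.
  leading term b: no divisor's leading term divides it; move 12*b to the remainder.
  leading term 1: no divisor's leading term divides it; move 8 to the remainder.
  remainder -1/2*b**2 + 12*b + 8 ≠ 0; add g_3 = -1/2*b**2 + 12*b + 8 to the basis.

S(f_1,g_3): leading monomials are coprime, so the S-polynomial reduces to 0 (Buchberger's first criterion).
S(f_2,g_3): leading monomials are coprime, so the S-polynomial reduces to 0 (Buchberger's first criterion).
Every S-polynomial of the final basis reduces to 0, so we have a Gröbner basis.
Inter-reduce: drop elements whose leading term is divisible by another's, tail-reduce, and make monic.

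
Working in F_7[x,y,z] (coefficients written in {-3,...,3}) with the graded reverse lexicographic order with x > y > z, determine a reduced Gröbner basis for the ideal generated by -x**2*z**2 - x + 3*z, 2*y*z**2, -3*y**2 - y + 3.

f_1 = -x**2*z**2 - x + 3*z, LT = x**2*z**2.
f_2 = 2*y*z**2, LT = y*z**2.
f_3 = -3*y**2 - y + 3, LT = y**2.

S(f_1,f_2): lcm = x**2*y*z**2. S = x*y - 3*y*z.
  leading term x*y: no divisor's leading term divides it; move x*y to the remainder.
  leading term y*z: no divisor's leading term divides it; move -3*y*z to the remainder.
  remainder x*y - 3*y*z ≠ 0; add g_4 = x*y - 3*y*z to the basis.

S(f_2,f_3): lcm = y**2*z**2. S = 2*y*z**2 + z**2.
  leading term y*z**2: subtract (1)·f_2 from 2*y*z**2 + z**2 → z**2
  leading term z**2: no divisor's leading term divides it; move z**2 to the remainder.
  remainder z**2 ≠ 0; add g_5 = z**2 to the basis.

S(f_3,g_4): lcm = x*y**2. S = 3*y**2*z - 2*x*y - x.
  leading term y**2*z: subtract (-z)·f_3 from 3*y**2*z - 2*x*y - x → -2*x*y - y*z - x + 3*z
  leading term x*y: subtract (-2)·g_4 from -2*x*y - y*z - x + 3*z → -x + 3*z
  leading term x: no divisor's leading term divides it; move -x to the remainder.
  leading term z: no divisor's leading term divides it; move 3*z to the remainder.
  remainder -x + 3*z ≠ 0; add g_6 = -x + 3*z to the basis.

The other S-polynomials (S(f_1,f_3), S(f_1,g_4), S(f_2,g_4), S(f_1,g_5), S(f_2,g_5), S(f_3,g_5), S(g_4,g_5), S(f_1,g_6), S(f_2,g_6), S(f_3,g_6), S(g_4,g_6), S(g_5,g_6)) all reduce to 0 modulo the current basis, so we have a Gröbner basis.
Inter-reduce: drop elements whose leading term is divisible by another's, tail-reduce, and make monic.

G = {y**2 - 2*y - 1, z**2, x - 3*z}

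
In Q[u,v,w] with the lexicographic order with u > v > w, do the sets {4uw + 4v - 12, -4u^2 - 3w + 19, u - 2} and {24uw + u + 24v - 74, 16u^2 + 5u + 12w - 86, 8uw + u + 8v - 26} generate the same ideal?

Yes, the ideals are equal.

For a fixed monomial order, each ideal has a unique reduced Gröbner basis; comparing bases decides equality.
Buchberger on the first generating set:
f_1 = 4uw + 4v - 12, LT = uw.
f_2 = -4u^2 - 3w + 19, LT = u^2.
f_3 = u - 2, LT = u.

S(f_1,f_2): lcm = u^2w. S = uv - 3u - 3/4w^2 + 19/4w.
  leading term uv: subtract (v)·f_3 from uv - 3u - 3/4w^2 + 19/4w → -3u + 2v - 3/4w^2 + 19/4w
  leading term u: subtract (-3)·f_3 from -3u + 2v - 3/4w^2 + 19/4w → 2v - 3/4w^2 + 19/4w - 6
  leading term v: no divisor's leading term divides it; move 2v to the remainder.
  leading term w^2: no divisor's leading term divides it; move -3/4w^2 to the remainder.
  leading term w: no divisor's leading term divides it; move 19/4w to the remainder.
  leading term 1: no divisor's leading term divides it; move -6 to the remainder.
  remainder 2v - 3/4w^2 + 19/4w - 6 ≠ 0; add g_4 = 2v - 3/4w^2 + 19/4w - 6 to the basis.

S(f_1,f_3): lcm = uw. S = v + 2w - 3.
  leading term v: subtract (1/2)·g_4 from v + 2w - 3 → 3/8w^2 - 3/8w
  leading term w^2: no divisor's leading term divides it; move 3/8w^2 to the remainder.
  leading term w: no divisor's leading term divides it; move -3/8w to the remainder.
  remainder 3/8w^2 - 3/8w ≠ 0; add g_5 = 3/8w^2 - 3/8w to the basis.

S(f_2,f_3): lcm = u^2. S = 2u + 3/4w - 19/4.
  leading term u: subtract (2)·f_3 from 2u + 3/4w - 19/4 → 3/4w - 3/4
  leading term w: no divisor's leading term divides it; move 3/4w to the remainder.
  leading term 1: no divisor's leading term divides it; move -3/4 to the remainder.
  remainder 3/4w - 3/4 ≠ 0; add g_6 = 3/4w - 3/4 to the basis.

The other S-polynomials (S(f_1,g_4), S(f_2,g_4), S(f_3,g_4), S(f_1,g_5), S(f_2,g_5), S(f_3,g_5), S(g_4,g_5), S(f_1,g_6), S(f_2,g_6), S(f_3,g_6), S(g_4,g_6), S(g_5,g_6)) all reduce to 0 modulo the current basis, so we have a Gröbner basis.
Inter-reduce: drop elements whose leading term is divisible by another's, tail-reduce, and make monic.
Reduced Gröbner basis: {u - 2, v - 1, w - 1}.

Buchberger on the second generating set:
h_1 = 24uw + u + 24v - 74, LT = uw.
h_2 = 16u^2 + 5u + 12w - 86, LT = u^2.
h_3 = 8uw + u + 8v - 26, LT = uw.

S(h_1,h_2): lcm = u^2w. S = 1/24u^2 + uv - 5/16uw - 37/12u - 3/4w^2 + 43/8w.
  leading term u^2: subtract (1/384)·h_2 from 1/24u^2 + uv - 5/16uw - 37/12u - 3/4w^2 + 43/8w → uv - 5/16uw - 1189/384u - 3/4w^2 + 171/32w + 43/192
  leading term uv: no divisor's leading term divides it; move uv to the remainder.
  leading term uw: subtract (-5/384)·h_1 from -5/16uw - 1189/384u - 3/4w^2 + 171/32w + 43/192 → -37/12u + 5/16v - 3/4w^2 + 171/32w - 71/96
  leading term u: no divisor's leading term divides it; move -37/12u to the remainder.
  leading term v: no divisor's leading term divides it; move 5/16v to the remainder.
  leading term w^2: no divisor's leading term divides it; move -3/4w^2 to the remainder.
  leading term w: no divisor's leading term divides it; move 171/32w to the remainder.
  leading term 1: no divisor's leading term divides it; move -71/96 to the remainder.
  remainder uv - 37/12u + 5/16v - 3/4w^2 + 171/32w - 71/96 ≠ 0; add k_4 = uv - 37/12u + 5/16v - 3/4w^2 + 171/32w - 71/96 to the basis.

S(h_1,h_3): lcm = uw. S = -1/12u + 1/6.
  leading term u: no divisor's leading term divides it; move -1/12u to the remainder.
  leading term 1: no divisor's leading term divides it; move 1/6 to the remainder.
  remainder -1/12u + 1/6 ≠ 0; add k_5 = -1/12u + 1/6 to the basis.

S(h_2,h_3): lcm = u^2w. S = -1/8u^2 - uv + 5/16uw + 13/4u + 3/4w^2 - 43/8w.
  leading term u^2: subtract (-1/128)·h_2 from -1/8u^2 - uv + 5/16uw + 13/4u + 3/4w^2 - 43/8w → -uv + 5/16uw + 421/128u + 3/4w^2 - 169/32w - 43/64
  leading term uv: subtract (-1)·k_4 from -uv + 5/16uw + 421/128u + 3/4w^2 - 169/32w - 43/64 → 5/16uw + 79/384u + 5/16v + 1/16w - 271/192
  leading term uw: subtract (5/384)·h_1 from 5/16uw + 79/384u + 5/16v + 1/16w - 271/192 → 37/192u + 1/16w - 43/96
  leading term u: subtract (-37/16)·k_5 from 37/192u + 1/16w - 43/96 → 1/16w - 1/16
  leading term w: no divisor's leading term divides it; move 1/16w to the remainder.
  leading term 1: no divisor's leading term divides it; move -1/16 to the remainder.
  remainder 1/16w - 1/16 ≠ 0; add k_6 = 1/16w - 1/16 to the basis.

S(h_1,k_4): lcm = uvw. S = 1/24uv + 37/12uw + v^2 - 5/16vw - 37/12v + 3/4w^3 - 171/32w^2 + 71/96w.
  leading term uv: subtract (1/24)·k_4 from 1/24uv + 37/12uw + v^2 - 5/16vw - 37/12v + 3/4w^3 - 171/32w^2 + 71/96w → 37/12uw + 37/288u + v^2 - 5/16vw - 1189/384v + 3/4w^3 - 85/16w^2 + 397/768w + 71/2304
  leading term uw: subtract (37/288)·h_1 from 37/12uw + 37/288u + v^2 - 5/16vw - 1189/384v + 3/4w^3 - 85/16w^2 + 397/768w + 71/2304 → v^2 - 5/16vw - 791/128v + 3/4w^3 - 85/16w^2 + 397/768w + 7325/768
  leading term v^2: no divisor's leading term divides it; move v^2 to the remainder.
  leading term vw: subtract (-5v)·k_6 from -5/16vw - 791/128v + 3/4w^3 - 85/16w^2 + 397/768w + 7325/768 → -831/128v + 3/4w^3 - 85/16w^2 + 397/768w + 7325/768
  leading term v: no divisor's leading term divides it; move -831/128v to the remainder.
  leading term w^3: subtract (12w^2)·k_6 from 3/4w^3 - 85/16w^2 + 397/768w + 7325/768 → -73/16w^2 + 397/768w + 7325/768
  leading term w^2: subtract (-73w)·k_6 from -73/16w^2 + 397/768w + 7325/768 → -3107/768w + 7325/768
  leading term w: subtract (-3107/48)·k_6 from -3107/768w + 7325/768 → 703/128
  leading term 1: no divisor's leading term divides it; move 703/128 to the remainder.
  remainder v^2 - 831/128v + 703/128 ≠ 0; add k_7 = v^2 - 831/128v + 703/128 to the basis.

S(h_3,k_4): lcm = uvw. S = 1/8uv + 37/12uw + v^2 - 5/16vw - 13/4v + 3/4w^3 - 171/32w^2 + 71/96w.
  leading term uv: subtract (1/8)·k_4 from 1/8uv + 37/12uw + v^2 - 5/16vw - 13/4v + 3/4w^3 - 171/32w^2 + 71/96w → 37/12uw + 37/96u + v^2 - 5/16vw - 421/128v + 3/4w^3 - 21/4w^2 + 55/768w + 71/768
  leading term uw: subtract (37/288)·h_1 from 37/12uw + 37/96u + v^2 - 5/16vw - 421/128v + 3/4w^3 - 21/4w^2 + 55/768w + 71/768 → 37/144u + v^2 - 5/16vw - 2447/384v + 3/4w^3 - 21/4w^2 + 55/768w + 22117/2304
  leading term u: subtract (-37/12)·k_5 from 37/144u + v^2 - 5/16vw - 2447/384v + 3/4w^3 - 21/4w^2 + 55/768w + 22117/2304 → v^2 - 5/16vw - 2447/384v + 3/4w^3 - 21/4w^2 + 55/768w + 2589/256
  leading term v^2: subtract (1)·k_7 from v^2 - 5/16vw - 2447/384v + 3/4w^3 - 21/4w^2 + 55/768w + 2589/256 → -5/16vw + 23/192v + 3/4w^3 - 21/4w^2 + 55/768w + 1183/256
  leading term vw: subtract (-5v)·k_6 from -5/16vw + 23/192v + 3/4w^3 - 21/4w^2 + 55/768w + 1183/256 → -37/192v + 3/4w^3 - 21/4w^2 + 55/768w + 1183/256
  leading term v: no divisor's leading term divides it; move -37/192v to the remainder.
  leading term w^3: subtract (12w^2)·k_6 from 3/4w^3 - 21/4w^2 + 55/768w + 1183/256 → -9/2w^2 + 55/768w + 1183/256
  leading term w^2: subtract (-72w)·k_6 from -9/2w^2 + 55/768w + 1183/256 → -3401/768w + 1183/256
  leading term w: subtract (-3401/48)·k_6 from -3401/768w + 1183/256 → 37/192
  leading term 1: no divisor's leading term divides it; move 37/192 to the remainder.
  remainder -37/192v + 37/192 ≠ 0; add k_8 = -37/192v + 37/192 to the basis.

The other S-polynomials (S(h_2,k_4), S(h_1,k_5), S(h_2,k_5), S(h_3,k_5), S(k_4,k_5), S(h_1,k_6), S(h_2,k_6), S(h_3,k_6), S(k_4,k_6), S(k_5,k_6), S(h_1,k_7), S(h_2,k_7), S(h_3,k_7), S(k_4,k_7), S(k_5,k_7), S(k_6,k_7), S(h_1,k_8), S(h_2,k_8), S(h_3,k_8), S(k_4,k_8), S(k_5,k_8), S(k_6,k_8), S(k_7,k_8)) all reduce to 0 modulo the current basis, so we have a Gröbner basis.
Inter-reduce: drop elements whose leading term is divisible by another's, tail-reduce, and make monic.
Reduced Gröbner basis: {u - 2, v - 1, w - 1}.

The two bases agree; hence the ideals are identical.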